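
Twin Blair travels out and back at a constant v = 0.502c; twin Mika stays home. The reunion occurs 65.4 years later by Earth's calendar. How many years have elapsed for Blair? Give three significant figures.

τ = 56.6 years

γ = 1/√(1 − 0.502²) = 1/√0.7480 = 1.156
Blair's clock measures proper time along the trip: τ = Δt/γ = 65.4/1.156 years.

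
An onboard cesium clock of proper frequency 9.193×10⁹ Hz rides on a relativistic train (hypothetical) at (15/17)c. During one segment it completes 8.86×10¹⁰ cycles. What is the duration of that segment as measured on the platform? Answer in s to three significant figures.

Δt = 20.5 s

γ = 1/√(1 − (15/17)²) = 17/8 = 2.125
Proper time for N cycles: τ = N/f = 8.86×10¹⁰/(9.193×10⁹) = 9.638×10⁰ s = 9.638 s.
Lab-frame duration Δt = γτ = 2.125 × 9.638 = 20.48 s.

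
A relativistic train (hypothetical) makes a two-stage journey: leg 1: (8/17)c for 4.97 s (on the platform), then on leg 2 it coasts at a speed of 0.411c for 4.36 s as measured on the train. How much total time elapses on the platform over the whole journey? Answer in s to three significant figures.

Δt = 9.75 s

Leg 1: 4.97 s is already measured on the platform.
Leg 2: γ = 1/√(1 − 0.411²) = 1/√0.8311 = 1.097; Δt_2 = 1.097 × 4.36 = 4.783 s.
Total: 4.970 + 4.783 s.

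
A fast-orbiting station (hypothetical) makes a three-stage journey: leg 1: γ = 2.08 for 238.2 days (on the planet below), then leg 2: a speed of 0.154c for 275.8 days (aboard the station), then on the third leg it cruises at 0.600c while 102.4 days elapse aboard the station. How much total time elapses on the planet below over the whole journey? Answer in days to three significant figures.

Δt = 645 days

Leg 1: 238.2 days is already measured on the planet below.
Leg 2: γ = 1/√(1 − 0.154²) = 1/√0.9763 = 1.012; Δt_2 = 1.012 × 275.8 = 279.1 days.
Leg 3: γ = 1/√(1 − 0.600²) = 5/4 = 1.250; Δt_3 = 1.250 × 102.4 = 128.0 days.
Total: 238.2 + 279.1 + 128.0 days.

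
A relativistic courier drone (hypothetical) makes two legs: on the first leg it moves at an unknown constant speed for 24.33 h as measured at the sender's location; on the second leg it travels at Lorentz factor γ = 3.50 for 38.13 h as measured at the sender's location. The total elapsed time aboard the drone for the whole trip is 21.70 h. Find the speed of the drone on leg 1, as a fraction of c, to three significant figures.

Leg 1: speed unknown; τ_1 = 24.33/γ_1.
Leg 2: γ = 3.50; τ_2 = 38.13/3.500 = 10.89 h.
Total proper time: τ_1 + 10.89 = 21.70, so τ_1 = 21.70 − 10.89 = 10.81 h.
γ_1 = 24.33/10.81 = 2.252; β = √(1 − 1/γ²) = √0.8027.

β = 0.896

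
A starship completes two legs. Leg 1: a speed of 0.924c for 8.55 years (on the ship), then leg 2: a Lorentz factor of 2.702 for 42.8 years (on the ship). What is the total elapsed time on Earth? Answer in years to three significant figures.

Leg 1: γ = 1/√(1 − 0.924²) = 1/√0.1462 = 2.615; Δt_1 = 2.615 × 8.55 = 22.36 years.
Leg 2: γ = 2.702; Δt_2 = 2.702 × 42.8 = 115.6 years.
Total: 22.36 + 115.6 years.

Δt = 138 years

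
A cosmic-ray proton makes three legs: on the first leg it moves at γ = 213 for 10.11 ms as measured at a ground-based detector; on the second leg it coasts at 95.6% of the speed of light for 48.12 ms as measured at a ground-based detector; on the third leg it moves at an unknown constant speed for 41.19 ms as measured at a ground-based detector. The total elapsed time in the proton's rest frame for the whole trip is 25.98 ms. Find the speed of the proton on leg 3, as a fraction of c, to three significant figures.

β = 0.958

Leg 1: γ = 213; τ_1 = 10.11/213.0 = 0.04746 ms.
Leg 2: β = 0.956; γ = 1/√(1 − 0.956²) = 1/√0.08606 = 3.409; τ_2 = 48.12/3.409 = 14.12 ms.
Leg 3: speed unknown; τ_3 = 41.19/γ_3.
Total proper time: 0.04746 + 14.12 + τ_3 = 25.98, so τ_3 = 25.98 − 14.16 = 11.82 ms.
γ_3 = 41.19/11.82 = 3.486; β = √(1 − 1/γ²) = √0.9177.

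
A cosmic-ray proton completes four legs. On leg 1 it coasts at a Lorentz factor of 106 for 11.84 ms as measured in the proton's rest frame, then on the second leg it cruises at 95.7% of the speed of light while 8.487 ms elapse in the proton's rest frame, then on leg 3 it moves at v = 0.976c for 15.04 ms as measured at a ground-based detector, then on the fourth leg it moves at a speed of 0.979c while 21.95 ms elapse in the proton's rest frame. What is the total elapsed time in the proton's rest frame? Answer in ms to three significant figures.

τ = 45.6 ms

Leg 1: 11.84 ms is already measured in the proton's rest frame.
Leg 2: 8.487 ms is already measured in the proton's rest frame.
Leg 3: γ = 1/√(1 − 0.976²) = 1/√0.04742 = 4.592; τ_3 = 15.04/4.592 = 3.275 ms.
Leg 4: 21.95 ms is already measured in the proton's rest frame.
Total: 11.84 + 8.487 + 3.275 + 21.95 ms.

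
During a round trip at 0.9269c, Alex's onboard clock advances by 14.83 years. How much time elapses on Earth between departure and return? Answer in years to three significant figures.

γ = 1/√(1 − 0.9269²) = 1/√0.1409 = 2.664
Earth-frame duration is the dilated interval: Δt = γτ = 2.664 × 14.83 years.

Δt = 39.5 years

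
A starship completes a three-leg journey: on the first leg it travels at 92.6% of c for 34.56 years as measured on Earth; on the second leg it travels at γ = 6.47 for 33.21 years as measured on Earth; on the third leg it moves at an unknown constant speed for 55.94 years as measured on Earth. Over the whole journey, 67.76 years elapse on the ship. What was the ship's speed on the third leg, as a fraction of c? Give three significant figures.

Leg 1: β = 0.926; γ = 1/√(1 − 0.926²) = 1/√0.1425 = 2.649; τ_1 = 34.56/2.649 = 13.05 years.
Leg 2: γ = 6.47; τ_2 = 33.21/6.470 = 5.133 years.
Leg 3: speed unknown; τ_3 = 55.94/γ_3.
Total proper time: 13.05 + 5.133 + τ_3 = 67.76, so τ_3 = 67.76 − 18.18 = 49.58 years.
γ_3 = 55.94/49.58 = 1.128; β = √(1 − 1/γ²) = √0.2145.

β = 0.463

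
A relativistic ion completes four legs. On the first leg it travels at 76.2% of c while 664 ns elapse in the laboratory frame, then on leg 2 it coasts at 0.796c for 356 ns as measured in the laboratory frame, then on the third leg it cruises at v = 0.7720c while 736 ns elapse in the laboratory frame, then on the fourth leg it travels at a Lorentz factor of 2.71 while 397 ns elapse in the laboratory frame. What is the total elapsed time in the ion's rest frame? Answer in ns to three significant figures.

τ = 1260 ns

Leg 1: β = 0.762; γ = 1/√(1 − 0.762²) = 1/√0.4194 = 1.544; τ_1 = 664/1.544 = 430.0 ns.
Leg 2: γ = 1/√(1 − 0.796²) = 1/√0.3664 = 1.652; τ_2 = 356/1.652 = 215.5 ns.
Leg 3: γ = 1/√(1 − 0.7720²) = 1/√0.4040 = 1.573; τ_3 = 736/1.573 = 467.8 ns.
Leg 4: γ = 2.71; τ_4 = 397/2.710 = 146.5 ns.
Total: 430.0 + 215.5 + 467.8 + 146.5 ns.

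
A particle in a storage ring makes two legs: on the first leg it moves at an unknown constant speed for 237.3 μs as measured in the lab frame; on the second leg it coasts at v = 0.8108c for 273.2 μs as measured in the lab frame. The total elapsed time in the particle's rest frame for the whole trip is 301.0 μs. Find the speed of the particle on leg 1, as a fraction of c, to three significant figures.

Leg 1: speed unknown; τ_1 = 237.3/γ_1.
Leg 2: γ = 1/√(1 − 0.8108²) = 1/√0.3426 = 1.708; τ_2 = 273.2/1.708 = 159.9 μs.
Total proper time: τ_1 + 159.9 = 301.0, so τ_1 = 301.0 − 159.9 = 141.1 μs.
γ_1 = 237.3/141.1 = 1.682; β = √(1 − 1/γ²) = √0.6465.

β = 0.804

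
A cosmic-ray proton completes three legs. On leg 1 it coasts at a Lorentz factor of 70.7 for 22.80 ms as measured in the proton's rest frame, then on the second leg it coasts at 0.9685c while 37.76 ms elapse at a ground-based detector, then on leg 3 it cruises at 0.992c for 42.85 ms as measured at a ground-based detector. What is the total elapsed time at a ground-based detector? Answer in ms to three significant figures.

Δt = 1690 ms

Leg 1: γ = 70.7; Δt_1 = 70.70 × 22.80 = 1612 ms.
Leg 2: 37.76 ms is already measured at a ground-based detector.
Leg 3: 42.85 ms is already measured at a ground-based detector.
Total: 1612 + 37.76 + 42.85 ms.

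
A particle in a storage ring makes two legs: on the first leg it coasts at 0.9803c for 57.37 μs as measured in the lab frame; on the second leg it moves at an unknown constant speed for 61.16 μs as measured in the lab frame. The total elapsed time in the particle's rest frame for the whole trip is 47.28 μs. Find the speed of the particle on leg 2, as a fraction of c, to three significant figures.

β = 0.809

Leg 1: γ = 1/√(1 − 0.9803²) = 1/√0.03901 = 5.063; τ_1 = 57.37/5.063 = 11.33 μs.
Leg 2: speed unknown; τ_2 = 61.16/γ_2.
Total proper time: 11.33 + τ_2 = 47.28, so τ_2 = 47.28 − 11.33 = 35.95 μs.
γ_2 = 61.16/35.95 = 1.701; β = √(1 − 1/γ²) = √0.6545.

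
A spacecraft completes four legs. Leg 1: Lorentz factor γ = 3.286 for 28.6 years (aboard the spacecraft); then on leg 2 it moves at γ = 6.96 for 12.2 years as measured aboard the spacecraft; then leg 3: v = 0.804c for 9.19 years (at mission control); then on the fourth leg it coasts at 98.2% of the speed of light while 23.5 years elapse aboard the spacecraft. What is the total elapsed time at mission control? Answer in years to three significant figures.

Δt = 312 years

Leg 1: γ = 3.286; Δt_1 = 3.286 × 28.6 = 93.98 years.
Leg 2: γ = 6.96; Δt_2 = 6.960 × 12.2 = 84.91 years.
Leg 3: 9.19 years is already measured at mission control.
Leg 4: β = 0.982; γ = 1/√(1 − 0.982²) = 1/√0.03568 = 5.294; Δt_4 = 5.294 × 23.5 = 124.4 years.
Total: 93.98 + 84.91 + 9.190 + 124.4 years.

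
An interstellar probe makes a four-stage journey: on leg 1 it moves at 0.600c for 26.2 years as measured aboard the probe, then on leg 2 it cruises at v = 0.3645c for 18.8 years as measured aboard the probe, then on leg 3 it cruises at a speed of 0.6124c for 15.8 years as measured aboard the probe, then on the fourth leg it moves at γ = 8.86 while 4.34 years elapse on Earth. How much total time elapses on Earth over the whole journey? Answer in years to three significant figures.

Δt = 77.3 years

Leg 1: γ = 1/√(1 − 0.600²) = 5/4 = 1.250; Δt_1 = 1.250 × 26.2 = 32.75 years.
Leg 2: γ = 1/√(1 − 0.3645²) = 1/√0.8671 = 1.074; Δt_2 = 1.074 × 18.8 = 20.19 years.
Leg 3: γ = 1/√(1 − 0.6124²) = 1/√0.6250 = 1.265; Δt_3 = 1.265 × 15.8 = 19.99 years.
Leg 4: 4.34 years is already measured on Earth.
Total: 32.75 + 20.19 + 19.99 + 4.340 years.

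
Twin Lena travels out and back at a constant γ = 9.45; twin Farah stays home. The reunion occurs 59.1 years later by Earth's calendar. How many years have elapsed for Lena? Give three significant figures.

τ = 6.25 years

γ = 9.45
Lena's clock measures proper time along the trip: τ = Δt/γ = 59.1/9.450 years.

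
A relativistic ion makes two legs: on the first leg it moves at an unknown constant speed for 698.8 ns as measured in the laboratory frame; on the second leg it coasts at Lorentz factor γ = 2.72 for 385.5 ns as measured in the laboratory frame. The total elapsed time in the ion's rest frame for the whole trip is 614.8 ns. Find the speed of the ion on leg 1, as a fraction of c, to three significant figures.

β = 0.736

Leg 1: speed unknown; τ_1 = 698.8/γ_1.
Leg 2: γ = 2.72; τ_2 = 385.5/2.720 = 141.7 ns.
Total proper time: τ_1 + 141.7 = 614.8, so τ_1 = 614.8 − 141.7 = 473.1 ns.
γ_1 = 698.8/473.1 = 1.477; β = √(1 − 1/γ²) = √0.5417.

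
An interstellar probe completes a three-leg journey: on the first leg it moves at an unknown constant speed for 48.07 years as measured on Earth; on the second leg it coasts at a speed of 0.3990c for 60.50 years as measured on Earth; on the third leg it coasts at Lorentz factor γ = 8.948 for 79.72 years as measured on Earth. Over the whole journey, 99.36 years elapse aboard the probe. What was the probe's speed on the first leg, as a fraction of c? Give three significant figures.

β = 0.686

Leg 1: speed unknown; τ_1 = 48.07/γ_1.
Leg 2: γ = 1/√(1 − 0.3990²) = 1/√0.8408 = 1.091; τ_2 = 60.50/1.091 = 55.48 years.
Leg 3: γ = 8.948; τ_3 = 79.72/8.948 = 8.909 years.
Total proper time: τ_1 + 55.48 + 8.909 = 99.36, so τ_1 = 99.36 − 64.38 = 34.98 years.
γ_1 = 48.07/34.98 = 1.374; β = √(1 − 1/γ²) = √0.4706.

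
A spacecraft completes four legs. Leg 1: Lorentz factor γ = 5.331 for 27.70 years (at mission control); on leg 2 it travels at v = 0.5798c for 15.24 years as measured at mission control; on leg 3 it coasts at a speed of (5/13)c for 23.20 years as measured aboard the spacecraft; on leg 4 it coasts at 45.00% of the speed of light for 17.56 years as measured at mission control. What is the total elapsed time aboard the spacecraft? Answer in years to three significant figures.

τ = 56.5 years

Leg 1: γ = 5.331; τ_1 = 27.70/5.331 = 5.196 years.
Leg 2: γ = 1/√(1 − 0.5798²) = 1/√0.6638 = 1.227; τ_2 = 15.24/1.227 = 12.42 years.
Leg 3: 23.20 years is already measured aboard the spacecraft.
Leg 4: β = 0.4500; γ = 1/√(1 − 0.4500²) = 1/√0.7975 = 1.120; τ_4 = 17.56/1.120 = 15.68 years.
Total: 5.196 + 12.42 + 23.20 + 15.68 years.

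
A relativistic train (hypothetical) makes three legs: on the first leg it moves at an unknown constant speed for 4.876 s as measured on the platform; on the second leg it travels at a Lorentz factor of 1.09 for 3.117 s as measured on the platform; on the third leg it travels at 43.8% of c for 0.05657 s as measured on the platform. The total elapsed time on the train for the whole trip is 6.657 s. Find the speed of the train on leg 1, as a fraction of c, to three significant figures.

β = 0.640

Leg 1: speed unknown; τ_1 = 4.876/γ_1.
Leg 2: γ = 1.09; τ_2 = 3.117/1.090 = 2.860 s.
Leg 3: β = 0.438; γ = 1/√(1 − 0.438²) = 1/√0.8082 = 1.112; τ_3 = 0.05657/1.112 = 0.05086 s.
Total proper time: τ_1 + 2.860 + 0.05086 = 6.657, so τ_1 = 6.657 − 2.910 = 3.747 s.
γ_1 = 4.876/3.747 = 1.301; β = √(1 − 1/γ²) = √0.4096.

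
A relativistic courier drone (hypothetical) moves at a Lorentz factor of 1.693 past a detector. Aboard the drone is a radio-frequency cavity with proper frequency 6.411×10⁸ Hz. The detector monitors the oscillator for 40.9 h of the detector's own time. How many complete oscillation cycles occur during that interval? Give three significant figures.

N = 5.58×10¹³

γ = 1.693
During 40.9 h of lab time, the oscillator's proper time advances by τ = Δt/γ = 40.9/1.693 = 24.16 h = 8.697×10⁴ s.
N = f × τ = 6.411×10⁸ × 8.697×10⁴ = 5.576×10¹³.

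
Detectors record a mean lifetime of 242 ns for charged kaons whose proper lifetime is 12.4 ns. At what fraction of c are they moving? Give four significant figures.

v = 0.9987c

γ = Δt/τ₀ = 242/12.4 = 19.52
β = √(1 − 1/γ²) = √(1 − 0.002626) = √0.9974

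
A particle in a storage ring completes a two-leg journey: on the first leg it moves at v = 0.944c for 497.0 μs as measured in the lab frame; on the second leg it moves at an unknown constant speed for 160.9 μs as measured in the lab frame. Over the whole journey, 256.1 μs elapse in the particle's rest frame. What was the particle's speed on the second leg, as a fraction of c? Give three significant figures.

Leg 1: γ = 1/√(1 − 0.944²) = 1/√0.1089 = 3.031; τ_1 = 497.0/3.031 = 164.0 μs.
Leg 2: speed unknown; τ_2 = 160.9/γ_2.
Total proper time: 164.0 + τ_2 = 256.1, so τ_2 = 256.1 − 164.0 = 92.12 μs.
γ_2 = 160.9/92.12 = 1.747; β = √(1 − 1/γ²) = √0.6722.

β = 0.820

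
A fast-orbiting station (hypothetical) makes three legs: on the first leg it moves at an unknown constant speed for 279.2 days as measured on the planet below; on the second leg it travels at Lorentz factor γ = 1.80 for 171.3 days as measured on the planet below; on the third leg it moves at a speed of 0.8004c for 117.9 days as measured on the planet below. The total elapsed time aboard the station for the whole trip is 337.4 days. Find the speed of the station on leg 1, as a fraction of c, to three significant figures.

Leg 1: speed unknown; τ_1 = 279.2/γ_1.
Leg 2: γ = 1.80; τ_2 = 171.3/1.800 = 95.17 days.
Leg 3: γ = 1/√(1 − 0.8004²) = 1/√0.3594 = 1.668; τ_3 = 117.9/1.668 = 70.68 days.
Total proper time: τ_1 + 95.17 + 70.68 = 337.4, so τ_1 = 337.4 − 165.8 = 171.6 days.
γ_1 = 279.2/171.6 = 1.627; β = √(1 − 1/γ²) = √0.6224.

β = 0.789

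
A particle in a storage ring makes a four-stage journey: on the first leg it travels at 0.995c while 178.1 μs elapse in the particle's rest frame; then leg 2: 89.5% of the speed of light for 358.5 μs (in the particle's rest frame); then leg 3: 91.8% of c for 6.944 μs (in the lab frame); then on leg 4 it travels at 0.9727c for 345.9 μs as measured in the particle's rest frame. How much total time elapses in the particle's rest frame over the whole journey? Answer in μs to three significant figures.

Leg 1: 178.1 μs is already measured in the particle's rest frame.
Leg 2: 358.5 μs is already measured in the particle's rest frame.
Leg 3: β = 0.918; γ = 1/√(1 − 0.918²) = 1/√0.1573 = 2.522; τ_3 = 6.944/2.522 = 2.754 μs.
Leg 4: 345.9 μs is already measured in the particle's rest frame.
Total: 178.1 + 358.5 + 2.754 + 345.9 μs.

τ = 885 μs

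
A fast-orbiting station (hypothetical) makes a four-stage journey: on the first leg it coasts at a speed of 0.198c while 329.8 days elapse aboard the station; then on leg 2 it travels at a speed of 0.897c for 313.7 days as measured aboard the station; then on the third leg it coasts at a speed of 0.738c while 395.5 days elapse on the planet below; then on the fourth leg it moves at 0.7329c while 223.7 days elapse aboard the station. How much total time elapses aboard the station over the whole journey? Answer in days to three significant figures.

τ = 1130 days

Leg 1: 329.8 days is already measured aboard the station.
Leg 2: 313.7 days is already measured aboard the station.
Leg 3: γ = 1/√(1 − 0.738²) = 1/√0.4554 = 1.482; τ_3 = 395.5/1.482 = 266.9 days.
Leg 4: 223.7 days is already measured aboard the station.
Total: 329.8 + 313.7 + 266.9 + 223.7 days.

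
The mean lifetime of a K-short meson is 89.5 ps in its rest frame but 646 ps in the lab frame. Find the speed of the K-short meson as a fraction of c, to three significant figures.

v = 0.990c

γ = Δt/τ₀ = 646/89.5 = 7.218
β = √(1 − 1/γ²) = √(1 − 0.01919) = √0.9808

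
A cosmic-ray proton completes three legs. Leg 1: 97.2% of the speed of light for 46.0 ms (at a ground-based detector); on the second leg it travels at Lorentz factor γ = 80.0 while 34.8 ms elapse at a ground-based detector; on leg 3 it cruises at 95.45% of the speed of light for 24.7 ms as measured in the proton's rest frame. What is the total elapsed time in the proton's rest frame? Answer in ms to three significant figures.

Leg 1: β = 0.972; γ = 1/√(1 − 0.972²) = 1/√0.05522 = 4.256; τ_1 = 46.0/4.256 = 10.81 ms.
Leg 2: γ = 80.0; τ_2 = 34.8/80.00 = 0.4350 ms.
Leg 3: 24.7 ms is already measured in the proton's rest frame.
Total: 10.81 + 0.4350 + 24.70 ms.

τ = 35.9 ms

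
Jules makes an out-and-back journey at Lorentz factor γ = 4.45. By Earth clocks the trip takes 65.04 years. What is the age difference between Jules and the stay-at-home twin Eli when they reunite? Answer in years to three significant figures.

Δt − τ = 50.4 years

γ = 4.45
Jules's elapsed proper time: τ = 65.04/4.450 = 14.62 years.
Age gap = Δt − τ = 65.04 − 14.62 years.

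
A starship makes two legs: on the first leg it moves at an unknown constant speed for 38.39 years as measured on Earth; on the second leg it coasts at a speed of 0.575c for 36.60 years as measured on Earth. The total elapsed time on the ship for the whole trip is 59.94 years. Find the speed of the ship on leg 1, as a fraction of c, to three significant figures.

Leg 1: speed unknown; τ_1 = 38.39/γ_1.
Leg 2: γ = 1/√(1 − 0.575²) = 1/√0.6694 = 1.222; τ_2 = 36.60/1.222 = 29.94 years.
Total proper time: τ_1 + 29.94 = 59.94, so τ_1 = 59.94 − 29.94 = 30.00 years.
γ_1 = 38.39/30.00 = 1.280; β = √(1 − 1/γ²) = √0.3895.

β = 0.624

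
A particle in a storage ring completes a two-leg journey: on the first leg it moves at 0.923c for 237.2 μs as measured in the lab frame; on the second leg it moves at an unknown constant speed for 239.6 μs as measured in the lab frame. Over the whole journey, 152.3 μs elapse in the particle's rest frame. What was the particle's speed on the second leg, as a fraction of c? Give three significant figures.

β = 0.967

Leg 1: γ = 1/√(1 − 0.923²) = 1/√0.1481 = 2.599; τ_1 = 237.2/2.599 = 91.27 μs.
Leg 2: speed unknown; τ_2 = 239.6/γ_2.
Total proper time: 91.27 + τ_2 = 152.3, so τ_2 = 152.3 − 91.27 = 61.03 μs.
γ_2 = 239.6/61.03 = 3.926; β = √(1 − 1/γ²) = √0.9351.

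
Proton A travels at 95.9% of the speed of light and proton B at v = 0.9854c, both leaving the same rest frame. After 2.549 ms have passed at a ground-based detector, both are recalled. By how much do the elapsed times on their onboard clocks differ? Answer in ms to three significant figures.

A: β = 0.959; γ = 1/√(1 − 0.959²) = 1/√0.08032 = 3.529; τ_A = 2.549/3.529 = 0.7224 ms.
B: γ = 1/√(1 − 0.9854²) = 1/√0.02899 = 5.874; τ_B = 2.549/5.874 = 0.4340 ms.

|τ_A − τ_B| = 0.288 ms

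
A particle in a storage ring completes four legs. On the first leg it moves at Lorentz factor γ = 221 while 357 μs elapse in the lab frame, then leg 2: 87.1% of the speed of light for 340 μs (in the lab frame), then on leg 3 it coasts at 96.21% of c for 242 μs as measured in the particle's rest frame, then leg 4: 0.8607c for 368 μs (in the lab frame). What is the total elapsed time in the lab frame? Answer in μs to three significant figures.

Leg 1: 357 μs is already measured in the lab frame.
Leg 2: 340 μs is already measured in the lab frame.
Leg 3: β = 0.9621; γ = 1/√(1 − 0.9621²) = 1/√0.07436 = 3.667; Δt_3 = 3.667 × 242 = 887.4 μs.
Leg 4: 368 μs is already measured in the lab frame.
Total: 357.0 + 340.0 + 887.4 + 368.0 μs.

Δt = 1950 μs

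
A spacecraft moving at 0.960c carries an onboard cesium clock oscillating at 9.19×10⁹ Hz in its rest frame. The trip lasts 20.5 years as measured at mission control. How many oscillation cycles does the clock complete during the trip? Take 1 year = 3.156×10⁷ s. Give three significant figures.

N = 1.66×10¹⁸

γ = 1/√(1 − 0.960²) = 25/7 ≈ 3.571
The oscillator's own cycle count is N = f × τ where τ is the proper time aboard the spacecraft. τ = Δt/γ = 20.5/3.571 = 5.740 years = 1.812×10⁸ s.
N = 9.19×10⁹ × 1.812×10⁸ = 1.665×10¹⁸.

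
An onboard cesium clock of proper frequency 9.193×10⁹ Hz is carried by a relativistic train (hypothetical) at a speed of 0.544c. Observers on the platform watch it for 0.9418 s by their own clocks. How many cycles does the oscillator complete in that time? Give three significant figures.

γ = 1/√(1 − 0.544²) = 1/√0.7041 = 1.192
During 0.9418 s of lab time, the oscillator's proper time advances by τ = Δt/γ = 0.9418/1.192 = 0.7903 s = 7.903×10⁻¹ s.
N = f × τ = 9.193×10⁹ × 7.903×10⁻¹ = 7.265×10⁹.

N = 7.26×10⁹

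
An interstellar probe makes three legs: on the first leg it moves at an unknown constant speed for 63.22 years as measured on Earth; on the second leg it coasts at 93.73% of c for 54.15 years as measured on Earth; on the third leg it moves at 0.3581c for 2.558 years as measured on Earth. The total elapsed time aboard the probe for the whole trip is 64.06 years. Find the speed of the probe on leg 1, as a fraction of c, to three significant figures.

β = 0.736

Leg 1: speed unknown; τ_1 = 63.22/γ_1.
Leg 2: β = 0.9373; γ = 1/√(1 − 0.9373²) = 1/√0.1215 = 2.869; τ_2 = 54.15/2.869 = 18.87 years.
Leg 3: γ = 1/√(1 − 0.3581²) = 1/√0.8718 = 1.071; τ_3 = 2.558/1.071 = 2.388 years.
Total proper time: τ_1 + 18.87 + 2.388 = 64.06, so τ_1 = 64.06 − 21.26 = 42.80 years.
γ_1 = 63.22/42.80 = 1.477; β = √(1 − 1/γ²) = √0.5417.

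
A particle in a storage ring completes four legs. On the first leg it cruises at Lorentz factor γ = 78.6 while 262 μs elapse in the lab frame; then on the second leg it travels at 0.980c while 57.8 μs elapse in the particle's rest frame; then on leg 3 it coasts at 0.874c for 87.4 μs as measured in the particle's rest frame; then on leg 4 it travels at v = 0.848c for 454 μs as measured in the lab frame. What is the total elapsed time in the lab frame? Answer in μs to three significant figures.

Leg 1: 262 μs is already measured in the lab frame.
Leg 2: γ = 1/√(1 − 0.980²) = 1/√0.03960 = 5.025; Δt_2 = 5.025 × 57.8 = 290.5 μs.
Leg 3: γ = 1/√(1 − 0.874²) = 1/√0.2361 = 2.058; Δt_3 = 2.058 × 87.4 = 179.9 μs.
Leg 4: 454 μs is already measured in the lab frame.
Total: 262.0 + 290.5 + 179.9 + 454.0 μs.

Δt = 1190 μs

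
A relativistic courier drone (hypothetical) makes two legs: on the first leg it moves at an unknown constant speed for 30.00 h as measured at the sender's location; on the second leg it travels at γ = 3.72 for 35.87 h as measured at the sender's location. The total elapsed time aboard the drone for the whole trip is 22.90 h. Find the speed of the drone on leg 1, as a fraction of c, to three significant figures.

β = 0.897

Leg 1: speed unknown; τ_1 = 30.00/γ_1.
Leg 2: γ = 3.72; τ_2 = 35.87/3.720 = 9.642 h.
Total proper time: τ_1 + 9.642 = 22.90, so τ_1 = 22.90 − 9.642 = 13.26 h.
γ_1 = 30.00/13.26 = 2.263; β = √(1 − 1/γ²) = √0.8047.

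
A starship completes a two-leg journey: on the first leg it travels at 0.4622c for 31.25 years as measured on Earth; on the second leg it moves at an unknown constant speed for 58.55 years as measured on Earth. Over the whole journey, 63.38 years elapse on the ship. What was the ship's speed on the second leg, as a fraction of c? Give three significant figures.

β = 0.793

Leg 1: γ = 1/√(1 − 0.4622²) = 1/√0.7864 = 1.128; τ_1 = 31.25/1.128 = 27.71 years.
Leg 2: speed unknown; τ_2 = 58.55/γ_2.
Total proper time: 27.71 + τ_2 = 63.38, so τ_2 = 63.38 − 27.71 = 35.67 years.
γ_2 = 58.55/35.67 = 1.642; β = √(1 − 1/γ²) = √0.6289.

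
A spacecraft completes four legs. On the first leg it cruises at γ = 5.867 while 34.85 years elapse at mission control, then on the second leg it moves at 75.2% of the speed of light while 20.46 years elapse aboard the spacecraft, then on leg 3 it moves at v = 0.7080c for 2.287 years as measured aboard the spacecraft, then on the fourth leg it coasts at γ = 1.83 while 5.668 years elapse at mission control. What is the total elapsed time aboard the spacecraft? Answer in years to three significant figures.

Leg 1: γ = 5.867; τ_1 = 34.85/5.867 = 5.940 years.
Leg 2: 20.46 years is already measured aboard the spacecraft.
Leg 3: 2.287 years is already measured aboard the spacecraft.
Leg 4: γ = 1.83; τ_4 = 5.668/1.830 = 3.097 years.
Total: 5.940 + 20.46 + 2.287 + 3.097 years.

τ = 31.8 years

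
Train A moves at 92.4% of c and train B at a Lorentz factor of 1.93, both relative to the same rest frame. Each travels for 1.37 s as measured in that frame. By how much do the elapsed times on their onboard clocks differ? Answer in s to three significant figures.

|τ_A − τ_B| = 0.186 s

A: β = 0.924; γ = 1/√(1 − 0.924²) = 1/√0.1462 = 2.615; τ_A = 1.37/2.615 = 0.5239 s.
B: γ = 1.93; τ_B = 1.37/1.930 = 0.7098 s.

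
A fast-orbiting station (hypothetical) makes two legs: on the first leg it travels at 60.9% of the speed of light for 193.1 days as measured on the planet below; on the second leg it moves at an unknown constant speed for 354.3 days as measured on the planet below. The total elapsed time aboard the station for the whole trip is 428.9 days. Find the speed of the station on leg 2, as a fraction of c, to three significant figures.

β = 0.628

Leg 1: β = 0.609; γ = 1/√(1 − 0.609²) = 1/√0.6291 = 1.261; τ_1 = 193.1/1.261 = 153.2 days.
Leg 2: speed unknown; τ_2 = 354.3/γ_2.
Total proper time: 153.2 + τ_2 = 428.9, so τ_2 = 428.9 − 153.2 = 275.7 days.
γ_2 = 354.3/275.7 = 1.285; β = √(1 − 1/γ²) = √0.3943.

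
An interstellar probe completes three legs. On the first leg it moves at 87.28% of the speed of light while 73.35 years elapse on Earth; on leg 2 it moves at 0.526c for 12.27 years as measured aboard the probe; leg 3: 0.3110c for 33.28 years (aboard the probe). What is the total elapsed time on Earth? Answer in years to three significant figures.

Δt = 123 years

Leg 1: 73.35 years is already measured on Earth.
Leg 2: γ = 1/√(1 − 0.526²) = 1/√0.7233 = 1.176; Δt_2 = 1.176 × 12.27 = 14.43 years.
Leg 3: γ = 1/√(1 − 0.3110²) = 1/√0.9033 = 1.052; Δt_3 = 1.052 × 33.28 = 35.02 years.
Total: 73.35 + 14.43 + 35.02 years.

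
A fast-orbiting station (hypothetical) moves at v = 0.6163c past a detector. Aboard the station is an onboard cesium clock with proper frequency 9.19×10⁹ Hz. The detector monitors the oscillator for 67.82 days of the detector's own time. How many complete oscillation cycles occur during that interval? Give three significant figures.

N = 4.24×10¹⁶

γ = 1/√(1 − 0.6163²) = 1/√0.6202 = 1.270
During 67.82 days of lab time, the oscillator's proper time advances by τ = Δt/γ = 67.82/1.270 = 53.41 days = 4.615×10⁶ s.
N = f × τ = 9.19×10⁹ × 4.615×10⁶ = 4.241×10¹⁶.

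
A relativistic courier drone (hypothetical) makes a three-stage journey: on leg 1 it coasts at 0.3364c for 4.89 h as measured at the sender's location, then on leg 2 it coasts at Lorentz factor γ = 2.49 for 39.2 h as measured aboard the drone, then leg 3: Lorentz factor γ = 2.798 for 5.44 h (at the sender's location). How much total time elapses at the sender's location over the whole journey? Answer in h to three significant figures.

Leg 1: 4.89 h is already measured at the sender's location.
Leg 2: γ = 2.49; Δt_2 = 2.490 × 39.2 = 97.61 h.
Leg 3: 5.44 h is already measured at the sender's location.
Total: 4.890 + 97.61 + 5.440 h.

Δt = 108 h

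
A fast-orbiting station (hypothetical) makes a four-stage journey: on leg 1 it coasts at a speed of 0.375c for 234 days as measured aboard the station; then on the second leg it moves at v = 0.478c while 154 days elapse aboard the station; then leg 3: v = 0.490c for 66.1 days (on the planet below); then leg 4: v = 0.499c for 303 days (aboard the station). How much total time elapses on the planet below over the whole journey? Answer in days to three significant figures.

Leg 1: γ = 1/√(1 − 0.375²) = 1/√0.8594 = 1.079; Δt_1 = 1.079 × 234 = 252.4 days.
Leg 2: γ = 1/√(1 − 0.478²) = 1/√0.7715 = 1.138; Δt_2 = 1.138 × 154 = 175.3 days.
Leg 3: 66.1 days is already measured on the planet below.
Leg 4: γ = 1/√(1 − 0.499²) = 1/√0.7510 = 1.154; Δt_4 = 1.154 × 303 = 349.6 days.
Total: 252.4 + 175.3 + 66.10 + 349.6 days.

Δt = 843 days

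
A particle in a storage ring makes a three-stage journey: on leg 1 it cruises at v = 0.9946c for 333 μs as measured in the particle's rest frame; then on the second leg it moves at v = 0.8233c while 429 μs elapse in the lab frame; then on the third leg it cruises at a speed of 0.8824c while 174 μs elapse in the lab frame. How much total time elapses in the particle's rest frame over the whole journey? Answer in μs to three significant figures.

τ = 658 μs

Leg 1: 333 μs is already measured in the particle's rest frame.
Leg 2: γ = 1/√(1 − 0.8233²) = 1/√0.3222 = 1.762; τ_2 = 429/1.762 = 243.5 μs.
Leg 3: γ = 1/√(1 − 0.8824²) = 1/√0.2214 = 2.125; τ_3 = 174/2.125 = 81.87 μs.
Total: 333.0 + 243.5 + 81.87 μs.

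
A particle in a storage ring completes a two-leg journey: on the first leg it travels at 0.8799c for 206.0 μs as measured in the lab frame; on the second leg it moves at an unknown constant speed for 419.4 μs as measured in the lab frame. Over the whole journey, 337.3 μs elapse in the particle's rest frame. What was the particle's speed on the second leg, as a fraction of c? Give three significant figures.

Leg 1: γ = 1/√(1 − 0.8799²) = 1/√0.2258 = 2.105; τ_1 = 206.0/2.105 = 97.88 μs.
Leg 2: speed unknown; τ_2 = 419.4/γ_2.
Total proper time: 97.88 + τ_2 = 337.3, so τ_2 = 337.3 − 97.88 = 239.4 μs.
γ_2 = 419.4/239.4 = 1.752; β = √(1 − 1/γ²) = √0.6741.

β = 0.821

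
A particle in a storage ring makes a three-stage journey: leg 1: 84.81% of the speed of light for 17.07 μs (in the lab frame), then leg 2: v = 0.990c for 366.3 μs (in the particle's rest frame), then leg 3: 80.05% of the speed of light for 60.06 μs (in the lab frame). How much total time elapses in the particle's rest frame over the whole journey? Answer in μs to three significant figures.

τ = 411 μs

Leg 1: β = 0.8481; γ = 1/√(1 − 0.8481²) = 1/√0.2807 = 1.887; τ_1 = 17.07/1.887 = 9.044 μs.
Leg 2: 366.3 μs is already measured in the particle's rest frame.
Leg 3: β = 0.8005; γ = 1/√(1 − 0.8005²) = 1/√0.3592 = 1.669; τ_3 = 60.06/1.669 = 36.00 μs.
Total: 9.044 + 366.3 + 36.00 μs.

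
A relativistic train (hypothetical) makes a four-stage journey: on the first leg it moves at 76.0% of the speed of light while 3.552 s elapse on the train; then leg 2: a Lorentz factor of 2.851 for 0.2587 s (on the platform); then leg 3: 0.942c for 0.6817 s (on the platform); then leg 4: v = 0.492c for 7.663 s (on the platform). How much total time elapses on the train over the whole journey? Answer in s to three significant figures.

τ = 10.5 s

Leg 1: 3.552 s is already measured on the train.
Leg 2: γ = 2.851; τ_2 = 0.2587/2.851 = 0.09074 s.
Leg 3: γ = 1/√(1 − 0.942²) = 1/√0.1126 = 2.980; τ_3 = 0.6817/2.980 = 0.2288 s.
Leg 4: γ = 1/√(1 − 0.492²) = 1/√0.7579 = 1.149; τ_4 = 7.663/1.149 = 6.671 s.
Total: 3.552 + 0.09074 + 0.2288 + 6.671 s.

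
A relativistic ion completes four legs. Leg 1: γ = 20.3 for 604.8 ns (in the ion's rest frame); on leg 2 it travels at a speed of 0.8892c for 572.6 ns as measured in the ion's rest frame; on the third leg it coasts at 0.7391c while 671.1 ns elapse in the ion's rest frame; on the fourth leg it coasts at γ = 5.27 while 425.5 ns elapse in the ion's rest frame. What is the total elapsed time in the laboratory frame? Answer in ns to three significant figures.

Leg 1: γ = 20.3; Δt_1 = 20.30 × 604.8 = 1.228×10⁴ ns.
Leg 2: γ = 1/√(1 − 0.8892²) = 1/√0.2093 = 2.186; Δt_2 = 2.186 × 572.6 = 1252 ns.
Leg 3: γ = 1/√(1 − 0.7391²) = 1/√0.4537 = 1.485; Δt_3 = 1.485 × 671.1 = 996.3 ns.
Leg 4: γ = 5.27; Δt_4 = 5.270 × 425.5 = 2242 ns.
Total: 1.228×10⁴ + 1252 + 996.3 + 2242 ns.

Δt = 1.68×10⁴ ns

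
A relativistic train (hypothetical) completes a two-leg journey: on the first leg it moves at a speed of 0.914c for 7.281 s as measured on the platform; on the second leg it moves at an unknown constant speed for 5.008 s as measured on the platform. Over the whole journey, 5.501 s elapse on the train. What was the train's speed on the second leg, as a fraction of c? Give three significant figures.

β = 0.861

Leg 1: γ = 1/√(1 − 0.914²) = 1/√0.1646 = 2.465; τ_1 = 7.281/2.465 = 2.954 s.
Leg 2: speed unknown; τ_2 = 5.008/γ_2.
Total proper time: 2.954 + τ_2 = 5.501, so τ_2 = 5.501 − 2.954 = 2.547 s.
γ_2 = 5.008/2.547 = 1.966; β = √(1 − 1/γ²) = √0.7413.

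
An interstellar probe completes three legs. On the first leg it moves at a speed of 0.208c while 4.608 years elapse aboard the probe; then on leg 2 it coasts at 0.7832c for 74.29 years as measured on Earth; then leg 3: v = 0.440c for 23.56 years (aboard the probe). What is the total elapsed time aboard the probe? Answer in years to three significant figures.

Leg 1: 4.608 years is already measured aboard the probe.
Leg 2: γ = 1/√(1 − 0.7832²) = 1/√0.3866 = 1.608; τ_2 = 74.29/1.608 = 46.19 years.
Leg 3: 23.56 years is already measured aboard the probe.
Total: 4.608 + 46.19 + 23.56 years.

τ = 74.4 years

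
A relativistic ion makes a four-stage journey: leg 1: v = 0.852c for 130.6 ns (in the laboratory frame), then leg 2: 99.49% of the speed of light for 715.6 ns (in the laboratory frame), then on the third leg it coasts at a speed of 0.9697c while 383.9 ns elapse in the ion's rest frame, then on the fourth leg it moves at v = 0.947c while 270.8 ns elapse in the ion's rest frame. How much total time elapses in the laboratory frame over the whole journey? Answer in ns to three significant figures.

Leg 1: 130.6 ns is already measured in the laboratory frame.
Leg 2: 715.6 ns is already measured in the laboratory frame.
Leg 3: γ = 1/√(1 − 0.9697²) = 1/√0.05968 = 4.093; Δt_3 = 4.093 × 383.9 = 1571 ns.
Leg 4: γ = 1/√(1 − 0.947²) = 1/√0.1032 = 3.113; Δt_4 = 3.113 × 270.8 = 843.0 ns.
Total: 130.6 + 715.6 + 1571 + 843.0 ns.

Δt = 3260 ns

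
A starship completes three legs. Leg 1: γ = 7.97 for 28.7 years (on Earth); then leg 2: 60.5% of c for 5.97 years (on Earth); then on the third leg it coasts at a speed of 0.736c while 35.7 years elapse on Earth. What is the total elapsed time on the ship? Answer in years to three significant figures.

Leg 1: γ = 7.97; τ_1 = 28.7/7.970 = 3.601 years.
Leg 2: β = 0.605; γ = 1/√(1 − 0.605²) = 1/√0.6340 = 1.256; τ_2 = 5.97/1.256 = 4.753 years.
Leg 3: γ = 1/√(1 − 0.736²) = 1/√0.4583 = 1.477; τ_3 = 35.7/1.477 = 24.17 years.
Total: 3.601 + 4.753 + 24.17 years.

τ = 32.5 years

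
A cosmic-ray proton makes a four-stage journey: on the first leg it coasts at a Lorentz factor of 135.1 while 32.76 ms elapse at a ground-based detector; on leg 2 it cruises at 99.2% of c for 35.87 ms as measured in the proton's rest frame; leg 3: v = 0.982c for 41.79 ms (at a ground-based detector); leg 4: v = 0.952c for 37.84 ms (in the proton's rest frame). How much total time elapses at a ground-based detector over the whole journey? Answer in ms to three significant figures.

Δt = 482 ms

Leg 1: 32.76 ms is already measured at a ground-based detector.
Leg 2: β = 0.992; γ = 1/√(1 − 0.992²) = 1/√0.01594 = 7.922; Δt_2 = 7.922 × 35.87 = 284.1 ms.
Leg 3: 41.79 ms is already measured at a ground-based detector.
Leg 4: γ = 1/√(1 − 0.952²) = 1/√0.09370 = 3.267; Δt_4 = 3.267 × 37.84 = 123.6 ms.
Total: 32.76 + 284.1 + 41.79 + 123.6 ms.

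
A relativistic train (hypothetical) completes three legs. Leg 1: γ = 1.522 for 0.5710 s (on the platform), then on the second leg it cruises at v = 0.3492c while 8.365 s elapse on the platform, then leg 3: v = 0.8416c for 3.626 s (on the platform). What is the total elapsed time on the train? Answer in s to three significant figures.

τ = 10.2 s

Leg 1: γ = 1.522; τ_1 = 0.5710/1.522 = 0.3752 s.
Leg 2: γ = 1/√(1 − 0.3492²) = 1/√0.8781 = 1.067; τ_2 = 8.365/1.067 = 7.838 s.
Leg 3: γ = 1/√(1 − 0.8416²) = 1/√0.2917 = 1.852; τ_3 = 3.626/1.852 = 1.958 s.
Total: 0.3752 + 7.838 + 1.958 s.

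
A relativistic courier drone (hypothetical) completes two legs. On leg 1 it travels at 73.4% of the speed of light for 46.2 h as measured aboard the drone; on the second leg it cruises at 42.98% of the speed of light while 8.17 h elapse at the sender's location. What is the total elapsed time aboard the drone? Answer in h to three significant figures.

τ = 53.6 h

Leg 1: 46.2 h is already measured aboard the drone.
Leg 2: β = 0.4298; γ = 1/√(1 − 0.4298²) = 1/√0.8153 = 1.108; τ_2 = 8.17/1.108 = 7.377 h.
Total: 46.20 + 7.377 h.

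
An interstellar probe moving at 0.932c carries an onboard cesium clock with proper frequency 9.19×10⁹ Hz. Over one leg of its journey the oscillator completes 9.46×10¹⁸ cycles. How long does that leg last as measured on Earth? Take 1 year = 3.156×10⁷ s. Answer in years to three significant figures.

γ = 1/√(1 − 0.932²) = 1/√0.1314 = 2.759
Proper time for N cycles: τ = N/f = 9.46×10¹⁸/(9.19×10⁹) = 1.029×10⁹ s = 32.62 years.
Lab-frame duration Δt = γτ = 2.759 × 32.62 = 89.99 years.

Δt = 90.0 years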